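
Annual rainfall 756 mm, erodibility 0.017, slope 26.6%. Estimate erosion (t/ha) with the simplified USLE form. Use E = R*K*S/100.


Formula: E = R * K * S / 100  (simplified USLE)
R * K = 756 * 0.017 = 12.852
E = 12.852 * 26.6 / 100 = 3.42 t/ha

3.42


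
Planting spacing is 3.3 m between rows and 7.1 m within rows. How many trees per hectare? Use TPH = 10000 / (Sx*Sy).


Formula: TPH = 10000 m^2/ha / (spacing_x * spacing_y)
Area per tree = 3.3 m * 7.1 m = 23.43 m^2
TPH = 10000 / 23.43 = 427 trees/ha

427


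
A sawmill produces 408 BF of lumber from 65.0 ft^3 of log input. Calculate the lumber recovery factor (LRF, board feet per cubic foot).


Formula: LRF = Lumber Output (BF) / Log Input (ft^3)
LRF = 408 BF / 65.0 ft^3
LRF = 6.28 BF/ft^3

6.28


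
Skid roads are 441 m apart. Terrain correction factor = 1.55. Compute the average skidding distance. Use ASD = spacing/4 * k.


Formula: ASD = (spacing / 4) * correction
Uncorrected distance = spacing / 4 = 441 / 4 = 110.25 m
ASD = 110.25 * 1.55 = 171 m

171


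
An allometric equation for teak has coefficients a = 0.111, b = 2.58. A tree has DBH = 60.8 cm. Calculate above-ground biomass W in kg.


Formula: W = a * DBH^b  (allometric power law)
DBH^b = 60.8^2.58 = 40037.8948
W = 0.111 * 40037.8948 = 4444.2 kg

4444.2


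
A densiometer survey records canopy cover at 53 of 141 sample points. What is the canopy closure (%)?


Formula: Canopy closure = covered points / total points * 100
Closure = 53 / 141 * 100
Closure = 0.3759 * 100 = 37.6%

37.6


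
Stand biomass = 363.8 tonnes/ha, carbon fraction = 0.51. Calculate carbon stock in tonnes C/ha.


Formula: Carbon Stock = Biomass * Carbon Fraction
C = 363.8 t/ha * 0.51
C = 185.5 t C/ha

185.5


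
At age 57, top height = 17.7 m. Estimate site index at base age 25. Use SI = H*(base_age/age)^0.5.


Formula: SI = H_dom * (base_age / age)^0.5
Age ratio = 25 / 57 = 0.4386
sqrt(age_ratio) = 0.66227
SI = 17.7 * 0.66227 = 11.7 m

11.7


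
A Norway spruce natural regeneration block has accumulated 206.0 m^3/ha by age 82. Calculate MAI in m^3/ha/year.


Formula: MAI = Total Volume / Stand Age
MAI = 206.0 m^3/ha / 82 years
MAI = 2.51 m^3/ha/year

2.51


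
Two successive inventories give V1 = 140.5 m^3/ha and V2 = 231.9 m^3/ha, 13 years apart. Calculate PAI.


Formula: PAI = (V_T2 - V_T1) / (T2 - T1)
Volume increment = 231.9 - 140.5 = 91.4 m^3/ha
PAI = 91.4 / 13 = 7.03 m^3/ha/year

7.03


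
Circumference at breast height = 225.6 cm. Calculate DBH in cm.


Formula: DBH = C / pi
DBH = 225.6 / pi
pi = 3.14159...
DBH = 71.8 cm

71.8


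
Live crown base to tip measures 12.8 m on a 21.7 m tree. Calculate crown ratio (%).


Formula: Crown Ratio = (Crown Length / Total Height) * 100
CR = (12.8 m / 21.7 m) * 100
CR = 0.5899 * 100 = 59.0%

59.0


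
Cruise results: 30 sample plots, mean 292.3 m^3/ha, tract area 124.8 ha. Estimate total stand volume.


Formula: Total Volume = Mean Volume per ha * Total Area
Total Volume = 292.3 m^3/ha * 124.8 ha
Total Volume = 36479 m^3

36479


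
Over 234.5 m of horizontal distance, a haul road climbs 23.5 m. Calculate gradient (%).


Formula: Gradient = rise / run * 100
Gradient = 23.5 / 234.5 * 100 = 10.0%

10.0


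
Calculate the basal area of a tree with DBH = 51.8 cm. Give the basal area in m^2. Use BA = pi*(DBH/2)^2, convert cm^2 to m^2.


Formula: BA = pi * (DBH/2)^2 / 10000  (cm^2 to m^2)
Radius = DBH/2 = 51.8/2 = 25.9 cm
BA = pi * 25.9^2 / 10000
   = 2107.4118 cm^2 / 10000
   = 0.2107 m^2

0.2107


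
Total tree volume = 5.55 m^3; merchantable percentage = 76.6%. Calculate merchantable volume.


Formula: MV = V_total * (merchantable_pct / 100)
Merchantable fraction = 76.6% / 100 = 0.766
MV = 5.55 m^3 * 0.766 = 4.251 m^3

4.251


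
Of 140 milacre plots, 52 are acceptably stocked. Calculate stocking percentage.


Formula: Stocking % = stocked plots / total plots * 100
Stocking = 52 / 140 * 100
Stocking = 0.3714 * 100 = 37.1%

37.1


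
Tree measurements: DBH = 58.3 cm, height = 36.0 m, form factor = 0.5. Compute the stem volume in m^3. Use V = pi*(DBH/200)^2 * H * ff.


Formula: V = pi * (DBH/200)^2 * H * ff
Radius = DBH/200 = 58.3/200 = 0.2915 m
Radius^2 = 0.2915^2 = 0.08497225 m^2
V = pi * 0.08497225 * 36.0 * 0.5
V = 4.805 m^3

4.805


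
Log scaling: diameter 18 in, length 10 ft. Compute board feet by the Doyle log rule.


Doyle: BF = (D - 4)^2 * L / 16
Adjusted diameter = 18 - 4 = 14 in
(D-4)^2 = 14^2 = 196
BF = 196 * 10 / 16 = 123 BF

123


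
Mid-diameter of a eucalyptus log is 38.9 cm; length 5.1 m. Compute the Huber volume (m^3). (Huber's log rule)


Huber: V = Am * L,  Am = pi*(Dm/200)^2
Am = pi*(38.9/200)^2 = 0.118847 m^2
V = 0.118847*5.1 = 0.6061 m^3

0.6061


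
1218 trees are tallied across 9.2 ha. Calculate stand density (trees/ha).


Formula: Stand Density = N_trees / Area_ha
Density = 1218 trees / 9.2 ha
Density = 132 trees/ha

132


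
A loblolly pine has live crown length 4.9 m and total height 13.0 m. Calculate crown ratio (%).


Formula: Crown Ratio = (Crown Length / Total Height) * 100
CR = (4.9 m / 13.0 m) * 100
CR = 0.3769 * 100 = 37.7%

37.7


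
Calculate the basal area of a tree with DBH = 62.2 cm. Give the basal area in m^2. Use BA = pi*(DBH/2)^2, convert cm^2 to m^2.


Formula: BA = pi * (DBH/2)^2 / 10000  (cm^2 to m^2)
Radius = DBH/2 = 62.2/2 = 31.1 cm
BA = pi * 31.1^2 / 10000
   = 3038.5798 cm^2 / 10000
   = 0.3039 m^2

0.3039


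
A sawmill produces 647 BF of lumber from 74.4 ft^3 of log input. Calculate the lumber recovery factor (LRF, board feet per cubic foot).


Formula: LRF = Lumber Output (BF) / Log Input (ft^3)
LRF = 647 BF / 74.4 ft^3
LRF = 8.7 BF/ft^3

8.7


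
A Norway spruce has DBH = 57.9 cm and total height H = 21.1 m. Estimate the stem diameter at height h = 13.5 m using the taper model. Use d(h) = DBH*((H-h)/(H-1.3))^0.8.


Taper: d(h) = DBH * ((H - h) / (H - 1.3))^0.8
Numerator = H - h = 21.1 - 13.5 = 7.6 m
Denominator = H - 1.3 = 21.1 - 1.3 = 19.8 m
Ratio = 7.6 / 19.8 = 0.38384
d = 57.9 * 0.38384^0.8 = 26.9 cm

26.9


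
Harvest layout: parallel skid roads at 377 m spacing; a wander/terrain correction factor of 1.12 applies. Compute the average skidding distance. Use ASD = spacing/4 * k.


Formula: ASD = (spacing / 4) * correction
Uncorrected distance = spacing / 4 = 377 / 4 = 94.25 m
ASD = 94.25 * 1.12 = 106 m

106


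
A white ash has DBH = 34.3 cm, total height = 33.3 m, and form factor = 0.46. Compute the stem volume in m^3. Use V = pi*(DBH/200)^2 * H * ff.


Formula: V = pi * (DBH/200)^2 * H * ff
Radius = DBH/200 = 34.3/200 = 0.1715 m
Radius^2 = 0.1715^2 = 0.02941225 m^2
V = pi * 0.02941225 * 33.3 * 0.46
V = 1.415 m^3

1.415


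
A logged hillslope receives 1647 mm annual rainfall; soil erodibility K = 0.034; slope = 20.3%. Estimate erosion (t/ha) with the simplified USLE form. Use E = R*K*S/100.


Formula: E = R * K * S / 100  (simplified USLE)
R * K = 1647 * 0.034 = 55.998
E = 55.998 * 20.3 / 100 = 11.37 t/ha

11.37


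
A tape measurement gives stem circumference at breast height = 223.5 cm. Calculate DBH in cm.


Formula: DBH = C / pi
DBH = 223.5 / pi
pi = 3.14159...
DBH = 71.1 cm

71.1


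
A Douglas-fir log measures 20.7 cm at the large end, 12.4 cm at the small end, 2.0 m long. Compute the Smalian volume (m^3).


Smalian: V = (A1 + A2)/2 * L,  A = pi*(D/200)^2
A1 = pi*(20.7/200)^2 = 0.033654 m^2
A2 = pi*(12.4/200)^2 = 0.012076 m^2
V = (0.033654+0.012076)/2*2.0 = 0.0457 m^3

0.0457


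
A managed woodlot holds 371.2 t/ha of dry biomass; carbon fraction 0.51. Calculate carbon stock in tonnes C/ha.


Formula: Carbon Stock = Biomass * Carbon Fraction
C = 371.2 t/ha * 0.51
C = 189.3 t C/ha

189.3


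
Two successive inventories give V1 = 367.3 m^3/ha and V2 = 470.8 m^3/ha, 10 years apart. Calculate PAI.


Formula: PAI = (V_T2 - V_T1) / (T2 - T1)
Volume increment = 470.8 - 367.3 = 103.5 m^3/ha
PAI = 103.5 / 10 = 10.35 m^3/ha/year

10.35


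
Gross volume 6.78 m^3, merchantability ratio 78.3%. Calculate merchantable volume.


Formula: MV = V_total * (merchantable_pct / 100)
Merchantable fraction = 78.3% / 100 = 0.783
MV = 6.78 m^3 * 0.783 = 5.309 m^3

5.309


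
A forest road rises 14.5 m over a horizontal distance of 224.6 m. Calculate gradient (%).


Formula: Gradient = rise / run * 100
Gradient = 14.5 / 224.6 * 100 = 6.5%

6.5


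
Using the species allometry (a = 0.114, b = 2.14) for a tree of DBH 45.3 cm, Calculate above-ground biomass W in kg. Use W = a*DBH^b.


Formula: W = a * DBH^b  (allometric power law)
DBH^b = 45.3^2.14 = 3499.8558
W = 0.114 * 3499.8558 = 399.0 kg

399.0


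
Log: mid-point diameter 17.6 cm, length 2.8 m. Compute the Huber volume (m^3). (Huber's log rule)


Huber: V = Am * L,  Am = pi*(Dm/200)^2
Am = pi*(17.6/200)^2 = 0.024328 m^2
V = 0.024328*2.8 = 0.0681 m^3

0.0681


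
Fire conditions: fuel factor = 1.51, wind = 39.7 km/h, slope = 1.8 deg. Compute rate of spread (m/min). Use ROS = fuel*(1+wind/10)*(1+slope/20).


Formula: ROS = fuel * (1 + wind/10) * (1 + slope/20)
Wind factor = 1 + 39.7/10 = 4.97
Slope factor = 1 + 1.8/20 = 1.09
ROS = 1.51 * 4.97 * 1.09 = 8.18 m/min

8.18


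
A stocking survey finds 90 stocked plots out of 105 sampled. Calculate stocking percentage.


Formula: Stocking % = stocked plots / total plots * 100
Stocking = 90 / 105 * 100
Stocking = 0.8571 * 100 = 85.7%

85.7


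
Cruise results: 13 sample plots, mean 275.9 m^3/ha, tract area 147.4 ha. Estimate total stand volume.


Formula: Total Volume = Mean Volume per ha * Total Area
Total Volume = 275.9 m^3/ha * 147.4 ha
Total Volume = 40668 m^3

40668


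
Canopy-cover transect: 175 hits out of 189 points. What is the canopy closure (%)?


Formula: Canopy closure = covered points / total points * 100
Closure = 175 / 189 * 100
Closure = 0.9259 * 100 = 92.6%

92.6


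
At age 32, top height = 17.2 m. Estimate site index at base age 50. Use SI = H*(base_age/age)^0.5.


Formula: SI = H_dom * (base_age / age)^0.5
Age ratio = 50 / 32 = 1.5625
sqrt(age_ratio) = 1.25
SI = 17.2 * 1.25 = 21.5 m

21.5


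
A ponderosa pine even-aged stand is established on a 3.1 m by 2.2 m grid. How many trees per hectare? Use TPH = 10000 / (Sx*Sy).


Formula: TPH = 10000 m^2/ha / (spacing_x * spacing_y)
Area per tree = 3.1 m * 2.2 m = 6.82 m^2
TPH = 10000 / 6.82 = 1466 trees/ha

1466


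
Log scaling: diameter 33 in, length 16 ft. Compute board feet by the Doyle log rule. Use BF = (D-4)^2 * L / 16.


Doyle: BF = (D - 4)^2 * L / 16
Adjusted diameter = 33 - 4 = 29 in
(D-4)^2 = 29^2 = 841
BF = 841 * 16 / 16 = 841 BF

841


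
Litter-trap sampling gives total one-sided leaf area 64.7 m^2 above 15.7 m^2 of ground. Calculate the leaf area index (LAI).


Formula: LAI = total leaf area / ground area  (dimensionless)
LAI = 64.7 m^2 / 15.7 m^2
LAI = 4.12

4.12


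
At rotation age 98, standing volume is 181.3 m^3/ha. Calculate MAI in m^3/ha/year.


Formula: MAI = Total Volume / Stand Age
MAI = 181.3 m^3/ha / 98 years
MAI = 1.85 m^3/ha/year

1.85


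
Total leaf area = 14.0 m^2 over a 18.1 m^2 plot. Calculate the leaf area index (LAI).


Formula: LAI = total leaf area / ground area  (dimensionless)
LAI = 14.0 m^2 / 18.1 m^2
LAI = 0.77

0.77


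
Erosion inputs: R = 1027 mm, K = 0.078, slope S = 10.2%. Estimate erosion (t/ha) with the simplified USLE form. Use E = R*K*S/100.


Formula: E = R * K * S / 100  (simplified USLE)
R * K = 1027 * 0.078 = 80.106
E = 80.106 * 10.2 / 100 = 8.17 t/ha

8.17


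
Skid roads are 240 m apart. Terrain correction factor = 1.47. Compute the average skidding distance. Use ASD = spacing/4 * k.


Formula: ASD = (spacing / 4) * correction
Uncorrected distance = spacing / 4 = 240 / 4 = 60 m
ASD = 60 * 1.47 = 88 m

88


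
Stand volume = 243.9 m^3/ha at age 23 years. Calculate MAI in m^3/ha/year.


Formula: MAI = Total Volume / Stand Age
MAI = 243.9 m^3/ha / 23 years
MAI = 10.6 m^3/ha/year

10.6


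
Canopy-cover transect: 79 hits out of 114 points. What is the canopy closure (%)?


Formula: Canopy closure = covered points / total points * 100
Closure = 79 / 114 * 100
Closure = 0.693 * 100 = 69.3%

69.3


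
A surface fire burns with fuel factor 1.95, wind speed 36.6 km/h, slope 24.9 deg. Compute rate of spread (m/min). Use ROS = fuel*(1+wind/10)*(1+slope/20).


Formula: ROS = fuel * (1 + wind/10) * (1 + slope/20)
Wind factor = 1 + 36.6/10 = 4.66
Slope factor = 1 + 24.9/20 = 2.245
ROS = 1.95 * 4.66 * 2.245 = 20.4 m/min

20.4


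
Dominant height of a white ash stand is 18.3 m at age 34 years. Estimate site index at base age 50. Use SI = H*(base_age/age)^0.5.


Formula: SI = H_dom * (base_age / age)^0.5
Age ratio = 50 / 34 = 1.47059
sqrt(age_ratio) = 1.21268
SI = 18.3 * 1.21268 = 22.2 m

22.2


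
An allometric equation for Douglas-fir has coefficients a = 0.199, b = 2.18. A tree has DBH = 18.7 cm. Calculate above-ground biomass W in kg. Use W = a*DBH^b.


Formula: W = a * DBH^b  (allometric power law)
DBH^b = 18.7^2.18 = 592.3995
W = 0.199 * 592.3995 = 117.9 kg

117.9


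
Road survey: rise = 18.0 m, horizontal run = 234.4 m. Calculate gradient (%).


Formula: Gradient = rise / run * 100
Gradient = 18.0 / 234.4 * 100 = 7.7%

7.7


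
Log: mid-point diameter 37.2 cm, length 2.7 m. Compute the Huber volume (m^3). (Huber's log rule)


Huber: V = Am * L,  Am = pi*(Dm/200)^2
Am = pi*(37.2/200)^2 = 0.108687 m^2
V = 0.108687*2.7 = 0.2935 m^3

0.2935


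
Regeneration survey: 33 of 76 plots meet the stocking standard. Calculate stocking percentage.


Formula: Stocking % = stocked plots / total plots * 100
Stocking = 33 / 76 * 100
Stocking = 0.4342 * 100 = 43.4%

43.4


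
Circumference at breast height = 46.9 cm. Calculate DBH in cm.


Formula: DBH = C / pi
DBH = 46.9 / pi
pi = 3.14159...
DBH = 14.9 cm

14.9


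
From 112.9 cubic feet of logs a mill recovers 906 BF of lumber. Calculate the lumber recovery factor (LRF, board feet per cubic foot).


Formula: LRF = Lumber Output (BF) / Log Input (ft^3)
LRF = 906 BF / 112.9 ft^3
LRF = 8.02 BF/ft^3

8.02


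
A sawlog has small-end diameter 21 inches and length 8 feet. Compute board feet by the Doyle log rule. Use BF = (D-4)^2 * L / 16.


Doyle: BF = (D - 4)^2 * L / 16
Adjusted diameter = 21 - 4 = 17 in
(D-4)^2 = 17^2 = 289
BF = 289 * 8 / 16 = 145 BF

145


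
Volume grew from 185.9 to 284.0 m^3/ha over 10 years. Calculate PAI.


Formula: PAI = (V_T2 - V_T1) / (T2 - T1)
Volume increment = 284.0 - 185.9 = 98.1 m^3/ha
PAI = 98.1 / 10 = 9.81 m^3/ha/year

9.81


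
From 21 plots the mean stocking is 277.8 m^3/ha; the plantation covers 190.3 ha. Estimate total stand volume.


Formula: Total Volume = Mean Volume per ha * Total Area
Total Volume = 277.8 m^3/ha * 190.3 ha
Total Volume = 52865 m^3

52865


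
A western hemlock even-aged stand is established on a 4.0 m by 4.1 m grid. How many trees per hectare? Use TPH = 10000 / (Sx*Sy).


Formula: TPH = 10000 m^2/ha / (spacing_x * spacing_y)
Area per tree = 4.0 m * 4.1 m = 16.4 m^2
TPH = 10000 / 16.4 = 610 trees/ha

610


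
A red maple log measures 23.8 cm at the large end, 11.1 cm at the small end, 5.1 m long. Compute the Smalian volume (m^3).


Smalian: V = (A1 + A2)/2 * L,  A = pi*(D/200)^2
A1 = pi*(23.8/200)^2 = 0.044488 m^2
A2 = pi*(11.1/200)^2 = 0.009677 m^2
V = (0.044488+0.009677)/2*5.1 = 0.1381 m^3

0.1381


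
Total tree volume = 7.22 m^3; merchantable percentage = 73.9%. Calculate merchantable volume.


Formula: MV = V_total * (merchantable_pct / 100)
Merchantable fraction = 73.9% / 100 = 0.739
MV = 7.22 m^3 * 0.739 = 5.336 m^3

5.336


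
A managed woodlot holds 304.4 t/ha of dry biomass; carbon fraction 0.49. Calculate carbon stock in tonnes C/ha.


Formula: Carbon Stock = Biomass * Carbon Fraction
C = 304.4 t/ha * 0.49
C = 149.2 t C/ha

149.2


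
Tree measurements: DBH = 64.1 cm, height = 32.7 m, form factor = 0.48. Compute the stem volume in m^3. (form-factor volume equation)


Formula: V = pi * (DBH/200)^2 * H * ff
Radius = DBH/200 = 64.1/200 = 0.3205 m
Radius^2 = 0.3205^2 = 0.10272025 m^2
V = pi * 0.10272025 * 32.7 * 0.48
V = 5.065 m^3

5.065


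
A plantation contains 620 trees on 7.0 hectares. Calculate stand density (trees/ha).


Formula: Stand Density = N_trees / Area_ha
Density = 620 trees / 7.0 ha
Density = 89 trees/ha

89


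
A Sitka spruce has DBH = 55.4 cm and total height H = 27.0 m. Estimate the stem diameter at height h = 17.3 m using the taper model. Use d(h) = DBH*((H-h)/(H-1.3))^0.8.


Taper: d(h) = DBH * ((H - h) / (H - 1.3))^0.8
Numerator = H - h = 27.0 - 17.3 = 9.7 m
Denominator = H - 1.3 = 27.0 - 1.3 = 25.7 m
Ratio = 9.7 / 25.7 = 0.37743
d = 55.4 * 0.37743^0.8 = 25.4 cm

25.4


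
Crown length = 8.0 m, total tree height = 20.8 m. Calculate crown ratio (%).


Formula: Crown Ratio = (Crown Length / Total Height) * 100
CR = (8.0 m / 20.8 m) * 100
CR = 0.3846 * 100 = 38.5%

38.5


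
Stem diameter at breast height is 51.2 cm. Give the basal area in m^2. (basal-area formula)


Formula: BA = pi * (DBH/2)^2 / 10000  (cm^2 to m^2)
Radius = DBH/2 = 51.2/2 = 25.6 cm
BA = pi * 25.6^2 / 10000
   = 2058.8742 cm^2 / 10000
   = 0.2059 m^2

0.2059


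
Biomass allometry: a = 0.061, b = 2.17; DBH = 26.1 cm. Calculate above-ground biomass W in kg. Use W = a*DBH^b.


Formula: W = a * DBH^b  (allometric power law)
DBH^b = 26.1^2.17 = 1186.0689
W = 0.061 * 1186.0689 = 72.4 kg

72.4


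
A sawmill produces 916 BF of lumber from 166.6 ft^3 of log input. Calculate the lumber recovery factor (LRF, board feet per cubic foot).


Formula: LRF = Lumber Output (BF) / Log Input (ft^3)
LRF = 916 BF / 166.6 ft^3
LRF = 5.5 BF/ft^3

5.5


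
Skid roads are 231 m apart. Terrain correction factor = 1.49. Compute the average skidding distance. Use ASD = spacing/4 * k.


Formula: ASD = (spacing / 4) * correction
Uncorrected distance = spacing / 4 = 231 / 4 = 57.75 m
ASD = 57.75 * 1.49 = 86 m

86


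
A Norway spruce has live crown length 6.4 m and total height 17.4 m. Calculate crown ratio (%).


Formula: Crown Ratio = (Crown Length / Total Height) * 100
CR = (6.4 m / 17.4 m) * 100
CR = 0.3678 * 100 = 36.8%

36.8


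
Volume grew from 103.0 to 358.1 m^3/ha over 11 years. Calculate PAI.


Formula: PAI = (V_T2 - V_T1) / (T2 - T1)
Volume increment = 358.1 - 103.0 = 255.1 m^3/ha
PAI = 255.1 / 11 = 23.19 m^3/ha/year

23.19


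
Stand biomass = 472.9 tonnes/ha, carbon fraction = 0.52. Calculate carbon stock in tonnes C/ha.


Formula: Carbon Stock = Biomass * Carbon Fraction
C = 472.9 t/ha * 0.52
C = 245.9 t C/ha

245.9


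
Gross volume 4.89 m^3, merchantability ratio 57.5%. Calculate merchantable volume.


Formula: MV = V_total * (merchantable_pct / 100)
Merchantable fraction = 57.5% / 100 = 0.575
MV = 4.89 m^3 * 0.575 = 2.812 m^3

2.812


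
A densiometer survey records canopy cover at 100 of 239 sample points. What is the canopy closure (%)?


Formula: Canopy closure = covered points / total points * 100
Closure = 100 / 239 * 100
Closure = 0.4184 * 100 = 41.8%

41.8


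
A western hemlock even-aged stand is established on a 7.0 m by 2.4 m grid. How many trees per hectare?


Formula: TPH = 10000 m^2/ha / (spacing_x * spacing_y)
Area per tree = 7.0 m * 2.4 m = 16.8 m^2
TPH = 10000 / 16.8 = 595 trees/ha

595


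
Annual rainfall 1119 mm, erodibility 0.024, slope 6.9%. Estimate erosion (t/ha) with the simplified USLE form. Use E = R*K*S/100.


Formula: E = R * K * S / 100  (simplified USLE)
R * K = 1119 * 0.024 = 26.856
E = 26.856 * 6.9 / 100 = 1.85 t/ha

1.85


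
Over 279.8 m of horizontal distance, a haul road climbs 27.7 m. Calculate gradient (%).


Formula: Gradient = rise / run * 100
Gradient = 27.7 / 279.8 * 100 = 9.9%

9.9


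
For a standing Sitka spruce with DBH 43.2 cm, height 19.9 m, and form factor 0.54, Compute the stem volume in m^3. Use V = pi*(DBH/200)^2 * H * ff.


Formula: V = pi * (DBH/200)^2 * H * ff
Radius = DBH/200 = 43.2/200 = 0.216 m
Radius^2 = 0.216^2 = 0.046656 m^2
V = pi * 0.046656 * 19.9 * 0.54
V = 1.575 m^3

1.575


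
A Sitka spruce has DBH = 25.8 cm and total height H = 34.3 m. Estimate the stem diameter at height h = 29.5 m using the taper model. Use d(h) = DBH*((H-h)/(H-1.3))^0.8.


Taper: d(h) = DBH * ((H - h) / (H - 1.3))^0.8
Numerator = H - h = 34.3 - 29.5 = 4.8 m
Denominator = H - 1.3 = 34.3 - 1.3 = 33.0 m
Ratio = 4.8 / 33.0 = 0.14545
d = 25.8 * 0.14545^0.8 = 5.5 cm

5.5


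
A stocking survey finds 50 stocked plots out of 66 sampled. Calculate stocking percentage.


Formula: Stocking % = stocked plots / total plots * 100
Stocking = 50 / 66 * 100
Stocking = 0.7576 * 100 = 75.8%

75.8


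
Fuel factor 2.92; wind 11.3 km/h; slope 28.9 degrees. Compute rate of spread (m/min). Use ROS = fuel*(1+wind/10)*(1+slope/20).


Formula: ROS = fuel * (1 + wind/10) * (1 + slope/20)
Wind factor = 1 + 11.3/10 = 2.13
Slope factor = 1 + 28.9/20 = 2.445
ROS = 2.92 * 2.13 * 2.445 = 15.21 m/min

15.21


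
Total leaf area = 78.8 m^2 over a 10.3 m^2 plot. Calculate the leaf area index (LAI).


Formula: LAI = total leaf area / ground area  (dimensionless)
LAI = 78.8 m^2 / 10.3 m^2
LAI = 7.65

7.65


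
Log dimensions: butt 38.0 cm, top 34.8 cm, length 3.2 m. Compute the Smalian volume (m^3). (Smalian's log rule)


Smalian: V = (A1 + A2)/2 * L,  A = pi*(D/200)^2
A1 = pi*(38.0/200)^2 = 0.113411 m^2
A2 = pi*(34.8/200)^2 = 0.095115 m^2
V = (0.113411+0.095115)/2*3.2 = 0.3336 m^3

0.3336


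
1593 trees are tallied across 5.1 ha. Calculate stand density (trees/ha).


Formula: Stand Density = N_trees / Area_ha
Density = 1593 trees / 5.1 ha
Density = 312 trees/ha

312


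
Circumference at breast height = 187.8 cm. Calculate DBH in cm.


Formula: DBH = C / pi
DBH = 187.8 / pi
pi = 3.14159...
DBH = 59.8 cm

59.8


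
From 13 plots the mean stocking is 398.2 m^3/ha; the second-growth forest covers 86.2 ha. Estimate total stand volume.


Formula: Total Volume = Mean Volume per ha * Total Area
Total Volume = 398.2 m^3/ha * 86.2 ha
Total Volume = 34325 m^3

34325


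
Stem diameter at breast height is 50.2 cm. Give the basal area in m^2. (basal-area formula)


Formula: BA = pi * (DBH/2)^2 / 10000  (cm^2 to m^2)
Radius = DBH/2 = 50.2/2 = 25.1 cm
BA = pi * 25.1^2 / 10000
   = 1979.2348 cm^2 / 10000
   = 0.1979 m^2

0.1979


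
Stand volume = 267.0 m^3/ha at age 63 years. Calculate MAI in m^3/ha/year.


Formula: MAI = Total Volume / Stand Age
MAI = 267.0 m^3/ha / 63 years
MAI = 4.24 m^3/ha/year

4.24


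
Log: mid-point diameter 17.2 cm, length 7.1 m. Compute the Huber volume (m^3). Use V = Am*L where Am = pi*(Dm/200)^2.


Huber: V = Am * L,  Am = pi*(Dm/200)^2
Am = pi*(17.2/200)^2 = 0.023235 m^2
V = 0.023235*7.1 = 0.165 m^3

0.165


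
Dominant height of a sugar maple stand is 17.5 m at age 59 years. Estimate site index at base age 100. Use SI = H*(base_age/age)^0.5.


Formula: SI = H_dom * (base_age / age)^0.5
Age ratio = 100 / 59 = 1.69492
sqrt(age_ratio) = 1.30189
SI = 17.5 * 1.30189 = 22.8 m

22.8


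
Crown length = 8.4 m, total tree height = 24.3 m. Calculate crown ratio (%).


Formula: Crown Ratio = (Crown Length / Total Height) * 100
CR = (8.4 m / 24.3 m) * 100
CR = 0.3457 * 100 = 34.6%

34.6


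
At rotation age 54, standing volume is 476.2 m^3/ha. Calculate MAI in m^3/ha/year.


Formula: MAI = Total Volume / Stand Age
MAI = 476.2 m^3/ha / 54 years
MAI = 8.82 m^3/ha/year

8.82


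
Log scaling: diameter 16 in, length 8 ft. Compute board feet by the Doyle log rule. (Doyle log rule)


Doyle: BF = (D - 4)^2 * L / 16
Adjusted diameter = 16 - 4 = 12 in
(D-4)^2 = 12^2 = 144
BF = 144 * 8 / 16 = 72 BF

72


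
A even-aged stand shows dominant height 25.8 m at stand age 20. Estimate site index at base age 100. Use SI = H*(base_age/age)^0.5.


Formula: SI = H_dom * (base_age / age)^0.5
Age ratio = 100 / 20 = 5.0
sqrt(age_ratio) = 2.23607
SI = 25.8 * 2.23607 = 57.7 m

57.7


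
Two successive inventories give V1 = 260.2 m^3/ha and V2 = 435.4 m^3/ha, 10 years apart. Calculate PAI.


Formula: PAI = (V_T2 - V_T1) / (T2 - T1)
Volume increment = 435.4 - 260.2 = 175.2 m^3/ha
PAI = 175.2 / 10 = 17.52 m^3/ha/year

17.52


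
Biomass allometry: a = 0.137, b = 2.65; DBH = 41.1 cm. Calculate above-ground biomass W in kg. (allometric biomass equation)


Formula: W = a * DBH^b  (allometric power law)
DBH^b = 41.1^2.65 = 18909.5341
W = 0.137 * 18909.5341 = 2590.6 kg

2590.6


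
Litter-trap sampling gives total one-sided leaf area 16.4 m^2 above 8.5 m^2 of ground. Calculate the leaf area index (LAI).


Formula: LAI = total leaf area / ground area  (dimensionless)
LAI = 16.4 m^2 / 8.5 m^2
LAI = 1.93

1.93


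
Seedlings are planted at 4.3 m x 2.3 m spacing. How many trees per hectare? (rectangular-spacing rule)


Formula: TPH = 10000 m^2/ha / (spacing_x * spacing_y)
Area per tree = 4.3 m * 2.3 m = 9.89 m^2
TPH = 10000 / 9.89 = 1011 trees/ha

1011


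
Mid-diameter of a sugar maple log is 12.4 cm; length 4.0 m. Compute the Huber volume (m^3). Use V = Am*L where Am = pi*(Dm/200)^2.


Huber: V = Am * L,  Am = pi*(Dm/200)^2
Am = pi*(12.4/200)^2 = 0.012076 m^2
V = 0.012076*4.0 = 0.0483 m^3

0.0483


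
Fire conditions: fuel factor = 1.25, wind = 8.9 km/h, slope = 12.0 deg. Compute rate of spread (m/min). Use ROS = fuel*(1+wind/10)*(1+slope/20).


Formula: ROS = fuel * (1 + wind/10) * (1 + slope/20)
Wind factor = 1 + 8.9/10 = 1.89
Slope factor = 1 + 12.0/20 = 1.6
ROS = 1.25 * 1.89 * 1.6 = 3.78 m/min

3.78


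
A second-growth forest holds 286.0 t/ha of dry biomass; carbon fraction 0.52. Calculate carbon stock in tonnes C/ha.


Formula: Carbon Stock = Biomass * Carbon Fraction
C = 286.0 t/ha * 0.52
C = 148.7 t C/ha

148.7


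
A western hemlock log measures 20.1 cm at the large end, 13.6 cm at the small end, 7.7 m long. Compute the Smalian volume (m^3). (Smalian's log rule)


Smalian: V = (A1 + A2)/2 * L,  A = pi*(D/200)^2
A1 = pi*(20.1/200)^2 = 0.031731 m^2
A2 = pi*(13.6/200)^2 = 0.014527 m^2
V = (0.031731+0.014527)/2*7.7 = 0.1781 m^3

0.1781


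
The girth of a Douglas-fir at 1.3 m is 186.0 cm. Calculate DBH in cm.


Formula: DBH = C / pi
DBH = 186.0 / pi
pi = 3.14159...
DBH = 59.2 cm

59.2


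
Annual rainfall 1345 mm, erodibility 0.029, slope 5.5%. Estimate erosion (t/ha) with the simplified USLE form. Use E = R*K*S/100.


Formula: E = R * K * S / 100  (simplified USLE)
R * K = 1345 * 0.029 = 39.005
E = 39.005 * 5.5 / 100 = 2.15 t/ha

2.15


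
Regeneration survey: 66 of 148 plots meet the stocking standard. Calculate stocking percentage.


Formula: Stocking % = stocked plots / total plots * 100
Stocking = 66 / 148 * 100
Stocking = 0.4459 * 100 = 44.6%

44.6


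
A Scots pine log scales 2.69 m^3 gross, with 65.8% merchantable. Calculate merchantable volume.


Formula: MV = V_total * (merchantable_pct / 100)
Merchantable fraction = 65.8% / 100 = 0.658
MV = 2.69 m^3 * 0.658 = 1.77 m^3

1.77


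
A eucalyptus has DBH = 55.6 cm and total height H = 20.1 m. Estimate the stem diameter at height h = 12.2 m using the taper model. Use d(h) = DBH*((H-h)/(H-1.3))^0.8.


Taper: d(h) = DBH * ((H - h) / (H - 1.3))^0.8
Numerator = H - h = 20.1 - 12.2 = 7.9 m
Denominator = H - 1.3 = 20.1 - 1.3 = 18.8 m
Ratio = 7.9 / 18.8 = 0.42021
d = 55.6 * 0.42021^0.8 = 27.8 cm

27.8


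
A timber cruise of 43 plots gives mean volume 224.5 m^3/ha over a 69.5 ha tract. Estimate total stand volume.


Formula: Total Volume = Mean Volume per ha * Total Area
Total Volume = 224.5 m^3/ha * 69.5 ha
Total Volume = 15603 m^3

15603


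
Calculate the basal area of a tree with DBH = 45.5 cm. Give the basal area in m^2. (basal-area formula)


Formula: BA = pi * (DBH/2)^2 / 10000  (cm^2 to m^2)
Radius = DBH/2 = 45.5/2 = 22.75 cm
BA = pi * 22.75^2 / 10000
   = 1625.9705 cm^2 / 10000
   = 0.1626 m^2

0.1626


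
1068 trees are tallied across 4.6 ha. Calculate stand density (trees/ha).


Formula: Stand Density = N_trees / Area_ha
Density = 1068 trees / 4.6 ha
Density = 232 trees/ha

232


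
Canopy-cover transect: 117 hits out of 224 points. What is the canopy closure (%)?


Formula: Canopy closure = covered points / total points * 100
Closure = 117 / 224 * 100
Closure = 0.5223 * 100 = 52.2%

52.2


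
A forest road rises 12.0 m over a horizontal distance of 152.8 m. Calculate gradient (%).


Formula: Gradient = rise / run * 100
Gradient = 12.0 / 152.8 * 100 = 7.9%

7.9


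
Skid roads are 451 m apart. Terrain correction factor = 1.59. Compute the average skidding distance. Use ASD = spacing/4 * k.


Formula: ASD = (spacing / 4) * correction
Uncorrected distance = spacing / 4 = 451 / 4 = 112.75 m
ASD = 112.75 * 1.59 = 179 m

179


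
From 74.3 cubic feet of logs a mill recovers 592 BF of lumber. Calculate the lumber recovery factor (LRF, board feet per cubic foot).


Formula: LRF = Lumber Output (BF) / Log Input (ft^3)
LRF = 592 BF / 74.3 ft^3
LRF = 7.97 BF/ft^3

7.97


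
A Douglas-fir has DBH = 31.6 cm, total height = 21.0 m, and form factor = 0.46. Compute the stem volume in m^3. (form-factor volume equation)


Formula: V = pi * (DBH/200)^2 * H * ff
Radius = DBH/200 = 31.6/200 = 0.158 m
Radius^2 = 0.158^2 = 0.024964 m^2
V = pi * 0.024964 * 21.0 * 0.46
V = 0.758 m^3

0.758


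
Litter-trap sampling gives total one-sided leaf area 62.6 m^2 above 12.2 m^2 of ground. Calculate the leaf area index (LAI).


Formula: LAI = total leaf area / ground area  (dimensionless)
LAI = 62.6 m^2 / 12.2 m^2
LAI = 5.13

5.13


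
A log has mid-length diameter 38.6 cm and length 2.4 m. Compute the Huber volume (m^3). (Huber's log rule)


Huber: V = Am * L,  Am = pi*(Dm/200)^2
Am = pi*(38.6/200)^2 = 0.117021 m^2
V = 0.117021*2.4 = 0.2809 m^3

0.2809


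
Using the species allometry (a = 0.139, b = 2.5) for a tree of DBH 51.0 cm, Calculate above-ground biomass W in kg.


Formula: W = a * DBH^b  (allometric power law)
DBH^b = 51.0^2.5 = 18574.8553
W = 0.139 * 18574.8553 = 2581.9 kg

2581.9


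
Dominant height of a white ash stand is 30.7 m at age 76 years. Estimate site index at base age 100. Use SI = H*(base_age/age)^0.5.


Formula: SI = H_dom * (base_age / age)^0.5
Age ratio = 100 / 76 = 1.31579
sqrt(age_ratio) = 1.14708
SI = 30.7 * 1.14708 = 35.2 m

35.2


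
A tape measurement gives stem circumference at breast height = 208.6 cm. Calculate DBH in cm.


Formula: DBH = C / pi
DBH = 208.6 / pi
pi = 3.14159...
DBH = 66.4 cm

66.4


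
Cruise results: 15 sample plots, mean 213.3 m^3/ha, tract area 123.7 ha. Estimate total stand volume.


Formula: Total Volume = Mean Volume per ha * Total Area
Total Volume = 213.3 m^3/ha * 123.7 ha
Total Volume = 26385 m^3

26385


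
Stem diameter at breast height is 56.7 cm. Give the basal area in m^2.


Formula: BA = pi * (DBH/2)^2 / 10000  (cm^2 to m^2)
Radius = DBH/2 = 56.7/2 = 28.35 cm
BA = pi * 28.35^2 / 10000
   = 2524.9687 cm^2 / 10000
   = 0.2525 m^2

0.2525


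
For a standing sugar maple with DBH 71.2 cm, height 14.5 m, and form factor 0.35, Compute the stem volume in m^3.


Formula: V = pi * (DBH/200)^2 * H * ff
Radius = DBH/200 = 71.2/200 = 0.356 m
Radius^2 = 0.356^2 = 0.126736 m^2
V = pi * 0.126736 * 14.5 * 0.35
V = 2.021 m^3

2.021


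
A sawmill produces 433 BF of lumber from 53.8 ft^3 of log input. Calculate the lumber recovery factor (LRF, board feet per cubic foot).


Formula: LRF = Lumber Output (BF) / Log Input (ft^3)
LRF = 433 BF / 53.8 ft^3
LRF = 8.05 BF/ft^3

8.05


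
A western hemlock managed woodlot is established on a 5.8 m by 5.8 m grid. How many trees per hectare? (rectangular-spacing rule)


Formula: TPH = 10000 m^2/ha / (spacing_x * spacing_y)
Area per tree = 5.8 m * 5.8 m = 33.64 m^2
TPH = 10000 / 33.64 = 297 trees/ha

297


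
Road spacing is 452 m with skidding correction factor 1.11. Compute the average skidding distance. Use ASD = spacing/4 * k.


Formula: ASD = (spacing / 4) * correction
Uncorrected distance = spacing / 4 = 452 / 4 = 113 m
ASD = 113 * 1.11 = 125 m

125


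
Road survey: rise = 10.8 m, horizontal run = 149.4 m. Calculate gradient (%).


Formula: Gradient = rise / run * 100
Gradient = 10.8 / 149.4 * 100 = 7.2%

7.2


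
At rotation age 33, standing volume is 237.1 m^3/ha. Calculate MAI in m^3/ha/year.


Formula: MAI = Total Volume / Stand Age
MAI = 237.1 m^3/ha / 33 years
MAI = 7.18 m^3/ha/year

7.18


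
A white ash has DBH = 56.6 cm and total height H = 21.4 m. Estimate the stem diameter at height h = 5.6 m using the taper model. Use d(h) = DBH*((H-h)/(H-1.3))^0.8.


Taper: d(h) = DBH * ((H - h) / (H - 1.3))^0.8
Numerator = H - h = 21.4 - 5.6 = 15.8 m
Denominator = H - 1.3 = 21.4 - 1.3 = 20.1 m
Ratio = 15.8 / 20.1 = 0.78607
d = 56.6 * 0.78607^0.8 = 46.7 cm

46.7


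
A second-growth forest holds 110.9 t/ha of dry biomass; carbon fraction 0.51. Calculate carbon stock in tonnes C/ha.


Formula: Carbon Stock = Biomass * Carbon Fraction
C = 110.9 t/ha * 0.51
C = 56.6 t C/ha

56.6


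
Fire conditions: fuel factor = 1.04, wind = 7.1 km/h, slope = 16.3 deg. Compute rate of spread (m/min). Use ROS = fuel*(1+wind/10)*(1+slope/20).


Formula: ROS = fuel * (1 + wind/10) * (1 + slope/20)
Wind factor = 1 + 7.1/10 = 1.71
Slope factor = 1 + 16.3/20 = 1.815
ROS = 1.04 * 1.71 * 1.815 = 3.23 m/min

3.23


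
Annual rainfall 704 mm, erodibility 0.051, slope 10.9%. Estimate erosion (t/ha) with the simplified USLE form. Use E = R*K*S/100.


Formula: E = R * K * S / 100  (simplified USLE)
R * K = 704 * 0.051 = 35.904
E = 35.904 * 10.9 / 100 = 3.91 t/ha

3.91


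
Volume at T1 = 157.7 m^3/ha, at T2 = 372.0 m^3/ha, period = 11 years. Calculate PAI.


Formula: PAI = (V_T2 - V_T1) / (T2 - T1)
Volume increment = 372.0 - 157.7 = 214.3 m^3/ha
PAI = 214.3 / 11 = 19.48 m^3/ha/year

19.48


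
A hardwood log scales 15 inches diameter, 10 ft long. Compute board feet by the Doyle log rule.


Doyle: BF = (D - 4)^2 * L / 16
Adjusted diameter = 15 - 4 = 11 in
(D-4)^2 = 11^2 = 121
BF = 121 * 10 / 16 = 76 BF

76


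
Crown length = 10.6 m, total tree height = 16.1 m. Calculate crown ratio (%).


Formula: Crown Ratio = (Crown Length / Total Height) * 100
CR = (10.6 m / 16.1 m) * 100
CR = 0.6584 * 100 = 65.8%

65.8


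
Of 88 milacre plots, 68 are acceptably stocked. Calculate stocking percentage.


Formula: Stocking % = stocked plots / total plots * 100
Stocking = 68 / 88 * 100
Stocking = 0.7727 * 100 = 77.3%

77.3


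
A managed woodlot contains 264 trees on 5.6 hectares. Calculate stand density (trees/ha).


Formula: Stand Density = N_trees / Area_ha
Density = 264 trees / 5.6 ha
Density = 47 trees/ha

47


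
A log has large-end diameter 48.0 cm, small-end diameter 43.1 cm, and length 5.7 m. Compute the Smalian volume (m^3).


Smalian: V = (A1 + A2)/2 * L,  A = pi*(D/200)^2
A1 = pi*(48.0/200)^2 = 0.180956 m^2
A2 = pi*(43.1/200)^2 = 0.145896 m^2
V = (0.180956+0.145896)/2*5.7 = 0.9315 m^3

0.9315


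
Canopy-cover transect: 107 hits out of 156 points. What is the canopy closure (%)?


Formula: Canopy closure = covered points / total points * 100
Closure = 107 / 156 * 100
Closure = 0.6859 * 100 = 68.6%

68.6


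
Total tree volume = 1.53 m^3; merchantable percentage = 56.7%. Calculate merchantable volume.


Formula: MV = V_total * (merchantable_pct / 100)
Merchantable fraction = 56.7% / 100 = 0.567
MV = 1.53 m^3 * 0.567 = 0.868 m^3

0.868


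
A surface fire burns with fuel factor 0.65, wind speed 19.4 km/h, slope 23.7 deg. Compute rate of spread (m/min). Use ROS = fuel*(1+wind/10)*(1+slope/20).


Formula: ROS = fuel * (1 + wind/10) * (1 + slope/20)
Wind factor = 1 + 19.4/10 = 2.94
Slope factor = 1 + 23.7/20 = 2.185
ROS = 0.65 * 2.94 * 2.185 = 4.18 m/min

4.18


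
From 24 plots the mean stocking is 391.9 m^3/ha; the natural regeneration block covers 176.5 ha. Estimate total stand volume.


Formula: Total Volume = Mean Volume per ha * Total Area
Total Volume = 391.9 m^3/ha * 176.5 ha
Total Volume = 69170 m^3

69170


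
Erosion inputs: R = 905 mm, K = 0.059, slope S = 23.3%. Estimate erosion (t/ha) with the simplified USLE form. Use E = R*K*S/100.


Formula: E = R * K * S / 100  (simplified USLE)
R * K = 905 * 0.059 = 53.395
E = 53.395 * 23.3 / 100 = 12.44 t/ha

12.44


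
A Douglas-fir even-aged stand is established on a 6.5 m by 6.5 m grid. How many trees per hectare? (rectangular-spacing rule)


Formula: TPH = 10000 m^2/ha / (spacing_x * spacing_y)
Area per tree = 6.5 m * 6.5 m = 42.25 m^2
TPH = 10000 / 42.25 = 237 trees/ha

237


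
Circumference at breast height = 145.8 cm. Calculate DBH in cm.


Formula: DBH = C / pi
DBH = 145.8 / pi
pi = 3.14159...
DBH = 46.4 cm

46.4


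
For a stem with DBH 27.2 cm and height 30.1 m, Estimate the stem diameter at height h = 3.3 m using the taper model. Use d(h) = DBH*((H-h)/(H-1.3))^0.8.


Taper: d(h) = DBH * ((H - h) / (H - 1.3))^0.8
Numerator = H - h = 30.1 - 3.3 = 26.8 m
Denominator = H - 1.3 = 30.1 - 1.3 = 28.8 m
Ratio = 26.8 / 28.8 = 0.93056
d = 27.2 * 0.93056^0.8 = 25.7 cm

25.7


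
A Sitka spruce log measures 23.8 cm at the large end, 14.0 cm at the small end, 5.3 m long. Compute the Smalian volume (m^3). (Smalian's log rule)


Smalian: V = (A1 + A2)/2 * L,  A = pi*(D/200)^2
A1 = pi*(23.8/200)^2 = 0.044488 m^2
A2 = pi*(14.0/200)^2 = 0.015394 m^2
V = (0.044488+0.015394)/2*5.3 = 0.1587 m^3

0.1587


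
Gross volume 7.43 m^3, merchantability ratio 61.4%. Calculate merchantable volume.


Formula: MV = V_total * (merchantable_pct / 100)
Merchantable fraction = 61.4% / 100 = 0.614
MV = 7.43 m^3 * 0.614 = 4.562 m^3

4.562


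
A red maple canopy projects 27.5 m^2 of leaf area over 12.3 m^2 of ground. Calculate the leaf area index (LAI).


Formula: LAI = total leaf area / ground area  (dimensionless)
LAI = 27.5 m^2 / 12.3 m^2
LAI = 2.24

2.24


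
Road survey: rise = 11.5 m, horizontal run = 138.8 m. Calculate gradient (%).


Formula: Gradient = rise / run * 100
Gradient = 11.5 / 138.8 * 100 = 8.3%

8.3


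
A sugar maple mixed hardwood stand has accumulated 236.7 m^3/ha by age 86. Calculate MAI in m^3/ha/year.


Formula: MAI = Total Volume / Stand Age
MAI = 236.7 m^3/ha / 86 years
MAI = 2.75 m^3/ha/year

2.75


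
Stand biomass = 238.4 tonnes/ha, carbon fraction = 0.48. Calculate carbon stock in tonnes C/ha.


Formula: Carbon Stock = Biomass * Carbon Fraction
C = 238.4 t/ha * 0.48
C = 114.4 t C/ha

114.4


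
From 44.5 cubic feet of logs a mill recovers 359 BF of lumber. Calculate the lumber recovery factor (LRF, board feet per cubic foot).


Formula: LRF = Lumber Output (BF) / Log Input (ft^3)
LRF = 359 BF / 44.5 ft^3
LRF = 8.07 BF/ft^3

8.07


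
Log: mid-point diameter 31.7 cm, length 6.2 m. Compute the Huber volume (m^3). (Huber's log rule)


Huber: V = Am * L,  Am = pi*(Dm/200)^2
Am = pi*(31.7/200)^2 = 0.078924 m^2
V = 0.078924*6.2 = 0.4893 m^3

0.4893


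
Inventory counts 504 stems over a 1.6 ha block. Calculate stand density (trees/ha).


Formula: Stand Density = N_trees / Area_ha
Density = 504 trees / 1.6 ha
Density = 315 trees/ha

315


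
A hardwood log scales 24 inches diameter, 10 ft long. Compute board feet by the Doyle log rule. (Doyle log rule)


Doyle: BF = (D - 4)^2 * L / 16
Adjusted diameter = 24 - 4 = 20 in
(D-4)^2 = 20^2 = 400
BF = 400 * 10 / 16 = 250 BF

250


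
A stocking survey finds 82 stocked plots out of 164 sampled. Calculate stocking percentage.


Formula: Stocking % = stocked plots / total plots * 100
Stocking = 82 / 164 * 100
Stocking = 0.5 * 100 = 50.0%

50.0
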